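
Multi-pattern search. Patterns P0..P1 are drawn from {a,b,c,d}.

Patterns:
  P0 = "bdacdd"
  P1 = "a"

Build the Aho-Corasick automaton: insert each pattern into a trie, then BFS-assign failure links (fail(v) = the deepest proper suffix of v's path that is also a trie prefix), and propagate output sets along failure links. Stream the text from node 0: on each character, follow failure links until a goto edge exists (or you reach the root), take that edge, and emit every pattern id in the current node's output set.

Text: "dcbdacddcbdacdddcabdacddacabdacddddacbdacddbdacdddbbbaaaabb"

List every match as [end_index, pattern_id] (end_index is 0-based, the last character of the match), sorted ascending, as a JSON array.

Build:
Trie (insert patterns):
  0='ε' goto a→7 b→1
  1='b' goto d→2
  2='bd' goto a→3
  3='bda' goto c→4
  4='bdac' goto d→5
  5='bdacd' goto d→6
  6='bdacdd' goto ·  [P0 ends]
  7='a' goto ·  [P1 ends]

BFS fail/out derivation:
  n1('b'): parent n0 fail=0; on 'b' 0 → fail=0;  out ∅∪∅=∅
  n7('a'): parent n0 fail=0; on 'a' 0 → fail=0;  out {1}∪∅={1}
  n2('bd'): parent n1 fail=0; on 'd' 0 → fail=0;  out ∅∪∅=∅
  n3('bda'): parent n2 fail=0; on 'a' 0 → fail=7;  out ∅∪{1}={1}
  n4('bdac'): parent n3 fail=7; on 'c' 7→0 → fail=0;  out ∅∪∅=∅
  n5('bdacd'): parent n4 fail=0; on 'd' 0 → fail=0;  out ∅∪∅=∅
  n6('bdacdd'): parent n5 fail=0; on 'd' 0 → fail=0;  out {0}∪∅={0}

Text stream:
pos 0 'd': at 0
pos 1 'c': at 0
pos 2 'b': at 1
pos 3 'd': at 2
pos 4 'a': at 3  emit P1@[4:4]
pos 5 'c': at 4
pos 6 'd': at 5
pos 7 'd': at 6  emit P0@[2:7]
pos 8 'c': at 0 (fail-walked)
pos 9 'b': at 1
pos 10 'd': at 2
pos 11 'a': at 3  emit P1@[11:11]
pos 12 'c': at 4
pos 13 'd': at 5
pos 14 'd': at 6  emit P0@[9:14]
pos 15 'd': at 0 (fail-walked)
pos 16 'c': at 0
pos 17 'a': at 7  emit P1@[17:17]
pos 18 'b': at 1 (fail-walked)
pos 19 'd': at 2
pos 20 'a': at 3  emit P1@[20:20]
pos 21 'c': at 4
pos 22 'd': at 5
pos 23 'd': at 6  emit P0@[18:23]
pos 24 'a': at 7 (fail-walked)  emit P1@[24:24]
pos 25 'c': at 0 (fail-walked)
pos 26 'a': at 7  emit P1@[26:26]
pos 27 'b': at 1 (fail-walked)
pos 28 'd': at 2
pos 29 'a': at 3  emit P1@[29:29]
pos 30 'c': at 4
pos 31 'd': at 5
pos 32 'd': at 6  emit P0@[27:32]
pos 33 'd': at 0 (fail-walked)
pos 34 'd': at 0
pos 35 'a': at 7  emit P1@[35:35]
pos 36 'c': at 0 (fail-walked)
pos 37 'b': at 1
pos 38 'd': at 2
pos 39 'a': at 3  emit P1@[39:39]
pos 40 'c': at 4
pos 41 'd': at 5
pos 42 'd': at 6  emit P0@[37:42]
pos 43 'b': at 1 (fail-walked)
pos 44 'd': at 2
pos 45 'a': at 3  emit P1@[45:45]
pos 46 'c': at 4
pos 47 'd': at 5
pos 48 'd': at 6  emit P0@[43:48]
pos 49 'd': at 0 (fail-walked)
pos 50 'b': at 1
pos 51 'b': at 1 (fail-walked)
pos 52 'b': at 1 (fail-walked)
pos 53 'a': at 7 (fail-walked)  emit P1@[53:53]
pos 54 'a': at 7 (fail-walked)  emit P1@[54:54]
pos 55 'a': at 7 (fail-walked)  emit P1@[55:55]
pos 56 'a': at 7 (fail-walked)  emit P1@[56:56]
pos 57 'b': at 1 (fail-walked)
pos 58 'b': at 1 (fail-walked)

All matches (sorted): [[4,1],[7,0],[11,1],[14,0],[17,1],[20,1],[23,0],[24,1],[26,1],[29,1],[32,0],[35,1],[39,1],[42,0],[45,1],[48,0],[53,1],[54,1],[55,1],[56,1]]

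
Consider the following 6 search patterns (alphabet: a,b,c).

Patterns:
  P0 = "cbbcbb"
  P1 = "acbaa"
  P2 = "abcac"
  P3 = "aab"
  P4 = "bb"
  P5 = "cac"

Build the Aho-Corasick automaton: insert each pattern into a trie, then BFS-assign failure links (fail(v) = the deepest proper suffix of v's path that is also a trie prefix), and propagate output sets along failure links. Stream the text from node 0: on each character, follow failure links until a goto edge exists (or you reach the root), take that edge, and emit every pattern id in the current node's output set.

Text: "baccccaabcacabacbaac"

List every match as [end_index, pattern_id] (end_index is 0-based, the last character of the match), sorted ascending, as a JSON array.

Construct AC machine:
Trie (insert patterns):
  0='ε' goto a→7 b→18 c→1
  1='c' goto a→20 b→2
  2='cb' goto b→3
  3='cbb' goto c→4
  4='cbbc' goto b→5
  5='cbbcb' goto b→6
  6='cbbcbb' goto ·  [P0 ends]
  7='a' goto a→16 b→12 c→8
  8='ac' goto b→9
  9='acb' goto a→10
  10='acba' goto a→11
  11='acbaa' goto ·  [P1 ends]
  12='ab' goto c→13
  13='abc' goto a→14
  14='abca' goto c→15
  15='abcac' goto ·  [P2 ends]
  16='aa' goto b→17
  17='aab' goto ·  [P3 ends]
  18='b' goto b→19
  19='bb' goto ·  [P4 ends]
  20='ca' goto c→21
  21='cac' goto ·  [P5 ends]

BFS fail/out derivation:
  n1('c'): parent n0 fail=0; on 'c' 0 → fail=0;  out ∅∪∅=∅
  n7('a'): parent n0 fail=0; on 'a' 0 → fail=0;  out ∅∪∅=∅
  n18('b'): parent n0 fail=0; on 'b' 0 → fail=0;  out ∅∪∅=∅
  n2('cb'): parent n1 fail=0; on 'b' 0 → fail=18;  out ∅∪∅=∅
  n8('ac'): parent n7 fail=0; on 'c' 0 → fail=1;  out ∅∪∅=∅
  n12('ab'): parent n7 fail=0; on 'b' 0 → fail=18;  out ∅∪∅=∅
  n16('aa'): parent n7 fail=0; on 'a' 0 → fail=7;  out ∅∪∅=∅
  n19('bb'): parent n18 fail=0; on 'b' 0 → fail=18;  out {4}∪∅={4}
  n20('ca'): parent n1 fail=0; on 'a' 0 → fail=7;  out ∅∪∅=∅
  n3('cbb'): parent n2 fail=18; on 'b' 18 → fail=19;  out ∅∪{4}={4}
  n9('acb'): parent n8 fail=1; on 'b' 1 → fail=2;  out ∅∪∅=∅
  n13('abc'): parent n12 fail=18; on 'c' 18→0 → fail=1;  out ∅∪∅=∅
  n17('aab'): parent n16 fail=7; on 'b' 7 → fail=12;  out {3}∪∅={3}
  n21('cac'): parent n20 fail=7; on 'c' 7 → fail=8;  out {5}∪∅={5}
  n4('cbbc'): parent n3 fail=19; on 'c' 19→18→0 → fail=1;  out ∅∪∅=∅
  n10('acba'): parent n9 fail=2; on 'a' 2→18→0 → fail=7;  out ∅∪∅=∅
  n14('abca'): parent n13 fail=1; on 'a' 1 → fail=20;  out ∅∪∅=∅
  n5('cbbcb'): parent n4 fail=1; on 'b' 1 → fail=2;  out ∅∪∅=∅
  n11('acbaa'): parent n10 fail=7; on 'a' 7 → fail=16;  out {1}∪∅={1}
  n15('abcac'): parent n14 fail=20; on 'c' 20 → fail=21;  out {2}∪{5}={2,5}
  n6('cbbcbb'): parent n5 fail=2; on 'b' 2 → fail=3;  out {0}∪{4}={0,4}

Run:
i=0 'b': node 0→18
i=1 'a': node 18→7 ·f
i=2 'c': node 7→8
i=3 'c': node 8→1 ·f
i=4 'c': node 1→1 ·f
i=5 'c': node 1→1 ·f
i=6 'a': node 1→20
i=7 'a': node 20→16 ·f
i=8 'b': node 16→17  emit P3@[6:8]
i=9 'c': node 17→13 ·f
i=10 'a': node 13→14
i=11 'c': node 14→15  emit P2@[7:11],P5@[9:11]
i=12 'a': node 15→20 ·f
i=13 'b': node 20→12 ·f
i=14 'a': node 12→7 ·f
i=15 'c': node 7→8
i=16 'b': node 8→9
i=17 'a': node 9→10
i=18 'a': node 10→11  emit P1@[14:18]
i=19 'c': node 11→8 ·f

Result: [[8,3],[11,2],[11,5],[18,1]]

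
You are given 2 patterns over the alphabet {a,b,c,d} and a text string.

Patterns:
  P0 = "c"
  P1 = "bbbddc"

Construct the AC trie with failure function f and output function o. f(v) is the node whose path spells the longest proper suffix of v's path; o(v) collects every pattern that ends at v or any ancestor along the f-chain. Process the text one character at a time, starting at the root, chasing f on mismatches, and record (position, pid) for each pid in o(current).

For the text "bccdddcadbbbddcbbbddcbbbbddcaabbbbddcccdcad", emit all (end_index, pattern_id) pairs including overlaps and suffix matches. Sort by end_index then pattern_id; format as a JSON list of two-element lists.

Construct AC machine:
Trie nodes:
  0='ε' goto b→2 c→1
  1='c' goto ·  [P0 ends]
  2='b' goto b→3
  3='bb' goto b→4
  4='bbb' goto d→5
  5='bbbd' goto d→6
  6='bbbdd' goto c→7
  7='bbbddc' goto ·  [P1 ends]

BFS fail/out derivation:
  fail(1) 'c': from fail(0)=0 chase 'c': 0 ⇒ 0;  out={0}∪out(0)={0}
  fail(2) 'b': from fail(0)=0 chase 'b': 0 ⇒ 0;  out=∅∪out(0)=∅
  fail(3) 'bb': from fail(2)=0 chase 'b': 0 ⇒ 2;  out=∅∪out(2)=∅
  fail(4) 'bbb': from fail(3)=2 chase 'b': 2 ⇒ 3;  out=∅∪out(3)=∅
  fail(5) 'bbbd': from fail(4)=3 chase 'd': 3→2→0 ⇒ 0;  out=∅∪out(0)=∅
  fail(6) 'bbbdd': from fail(5)=0 chase 'd': 0 ⇒ 0;  out=∅∪out(0)=∅
  fail(7) 'bbbddc': from fail(6)=0 chase 'c': 0 ⇒ 1;  out={1}∪out(1)={0,1}

Run:
[0] read 'b'  n0⇒n2
[1] read 'c'  n2⇒n1 (via fail)  ** P0@[1:1]
[2] read 'c'  n1⇒n1 (via fail)  ** P0@[2:2]
[3] read 'd'  n1⇒n0 (via fail)
[4] read 'd'  n0⇒n0
[5] read 'd'  n0⇒n0
[6] read 'c'  n0⇒n1  ** P0@[6:6]
[7] read 'a'  n1⇒n0 (via fail)
[8] read 'd'  n0⇒n0
[9] read 'b'  n0⇒n2
[10] read 'b'  n2⇒n3
[11] read 'b'  n3⇒n4
[12] read 'd'  n4⇒n5
[13] read 'd'  n5⇒n6
[14] read 'c'  n6⇒n7  ** P0@[14:14],P1@[9:14]
[15] read 'b'  n7⇒n2 (via fail)
[16] read 'b'  n2⇒n3
[17] read 'b'  n3⇒n4
[18] read 'd'  n4⇒n5
[19] read 'd'  n5⇒n6
[20] read 'c'  n6⇒n7  ** P0@[20:20],P1@[15:20]
[21] read 'b'  n7⇒n2 (via fail)
[22] read 'b'  n2⇒n3
[23] read 'b'  n3⇒n4
[24] read 'b'  n4⇒n4 (via fail)
[25] read 'd'  n4⇒n5
[26] read 'd'  n5⇒n6
[27] read 'c'  n6⇒n7  ** P0@[27:27],P1@[22:27]
[28] read 'a'  n7⇒n0 (via fail)
[29] read 'a'  n0⇒n0
[30] read 'b'  n0⇒n2
[31] read 'b'  n2⇒n3
[32] read 'b'  n3⇒n4
[33] read 'b'  n4⇒n4 (via fail)
[34] read 'd'  n4⇒n5
[35] read 'd'  n5⇒n6
[36] read 'c'  n6⇒n7  ** P0@[36:36],P1@[31:36]
[37] read 'c'  n7⇒n1 (via fail)  ** P0@[37:37]
[38] read 'c'  n1⇒n1 (via fail)  ** P0@[38:38]
[39] read 'd'  n1⇒n0 (via fail)
[40] read 'c'  n0⇒n1  ** P0@[40:40]
[41] read 'a'  n1⇒n0 (via fail)
[42] read 'd'  n0⇒n0

All matches (sorted): [[1,0],[2,0],[6,0],[14,0],[14,1],[20,0],[20,1],[27,0],[27,1],[36,0],[36,1],[37,0],[38,0],[40,0]]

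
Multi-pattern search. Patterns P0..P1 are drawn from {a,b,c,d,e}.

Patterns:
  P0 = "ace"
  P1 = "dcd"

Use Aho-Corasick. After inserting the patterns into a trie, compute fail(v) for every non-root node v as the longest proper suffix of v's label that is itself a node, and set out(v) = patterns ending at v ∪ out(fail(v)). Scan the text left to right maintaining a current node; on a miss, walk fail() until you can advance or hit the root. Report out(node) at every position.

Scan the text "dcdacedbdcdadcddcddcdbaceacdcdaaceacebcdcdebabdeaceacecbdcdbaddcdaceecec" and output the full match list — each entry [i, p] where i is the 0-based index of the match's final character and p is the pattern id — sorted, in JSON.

Construct AC machine:
Trie (insert patterns):
  n0 'ε': a→1 d→4
  n1 'a': c→2
  n2 'ac': e→3
  n3 'ace': ·  [P0 ends]
  n4 'd': c→5
  n5 'dc': d→6
  n6 'dcd': ·  [P1 ends]

Failure links (BFS by depth):
  fail(1) 'a': from fail(0)=0 chase 'a': 0 ⇒ 0;  out=∅∪out(0)=∅
  fail(4) 'd': from fail(0)=0 chase 'd': 0 ⇒ 0;  out=∅∪out(0)=∅
  fail(2) 'ac': from fail(1)=0 chase 'c': 0 ⇒ 0;  out=∅∪out(0)=∅
  fail(5) 'dc': from fail(4)=0 chase 'c': 0 ⇒ 0;  out=∅∪out(0)=∅
  fail(3) 'ace': from fail(2)=0 chase 'e': 0 ⇒ 0;  out={0}∪out(0)={0}
  fail(6) 'dcd': from fail(5)=0 chase 'd': 0 ⇒ 4;  out={1}∪out(4)={1}

Run:
pos 0 'd': at 4
pos 1 'c': at 5
pos 2 'd': at 6  → match P1@[0:2]
pos 3 'a': at 1 ·f
pos 4 'c': at 2
pos 5 'e': at 3  → match P0@[3:5]
pos 6 'd': at 4 ·f
pos 7 'b': at 0 ·f
pos 8 'd': at 4
pos 9 'c': at 5
pos 10 'd': at 6  → match P1@[8:10]
pos 11 'a': at 1 ·f
pos 12 'd': at 4 ·f
pos 13 'c': at 5
pos 14 'd': at 6  → match P1@[12:14]
pos 15 'd': at 4 ·f
pos 16 'c': at 5
pos 17 'd': at 6  → match P1@[15:17]
pos 18 'd': at 4 ·f
pos 19 'c': at 5
pos 20 'd': at 6  → match P1@[18:20]
pos 21 'b': at 0 ·f
pos 22 'a': at 1
pos 23 'c': at 2
pos 24 'e': at 3  → match P0@[22:24]
pos 25 'a': at 1 ·f
pos 26 'c': at 2
pos 27 'd': at 4 ·f
pos 28 'c': at 5
pos 29 'd': at 6  → match P1@[27:29]
pos 30 'a': at 1 ·f
pos 31 'a': at 1 ·f
pos 32 'c': at 2
pos 33 'e': at 3  → match P0@[31:33]
pos 34 'a': at 1 ·f
pos 35 'c': at 2
pos 36 'e': at 3  → match P0@[34:36]
pos 37 'b': at 0 ·f
pos 38 'c': at 0
pos 39 'd': at 4
pos 40 'c': at 5
pos 41 'd': at 6  → match P1@[39:41]
pos 42 'e': at 0 ·f
pos 43 'b': at 0
pos 44 'a': at 1
pos 45 'b': at 0 ·f
pos 46 'd': at 4
pos 47 'e': at 0 ·f
pos 48 'a': at 1
pos 49 'c': at 2
pos 50 'e': at 3  → match P0@[48:50]
pos 51 'a': at 1 ·f
pos 52 'c': at 2
pos 53 'e': at 3  → match P0@[51:53]
pos 54 'c': at 0 ·f
pos 55 'b': at 0
pos 56 'd': at 4
pos 57 'c': at 5
pos 58 'd': at 6  → match P1@[56:58]
pos 59 'b': at 0 ·f
pos 60 'a': at 1
pos 61 'd': at 4 ·f
pos 62 'd': at 4 ·f
pos 63 'c': at 5
pos 64 'd': at 6  → match P1@[62:64]
pos 65 'a': at 1 ·f
pos 66 'c': at 2
pos 67 'e': at 3  → match P0@[65:67]
pos 68 'e': at 0 ·f
pos 69 'c': at 0
pos 70 'e': at 0
pos 71 'c': at 0

Matches: [[2,1],[5,0],[10,1],[14,1],[17,1],[20,1],[24,0],[29,1],[33,0],[36,0],[41,1],[50,0],[53,0],[58,1],[64,1],[67,0]]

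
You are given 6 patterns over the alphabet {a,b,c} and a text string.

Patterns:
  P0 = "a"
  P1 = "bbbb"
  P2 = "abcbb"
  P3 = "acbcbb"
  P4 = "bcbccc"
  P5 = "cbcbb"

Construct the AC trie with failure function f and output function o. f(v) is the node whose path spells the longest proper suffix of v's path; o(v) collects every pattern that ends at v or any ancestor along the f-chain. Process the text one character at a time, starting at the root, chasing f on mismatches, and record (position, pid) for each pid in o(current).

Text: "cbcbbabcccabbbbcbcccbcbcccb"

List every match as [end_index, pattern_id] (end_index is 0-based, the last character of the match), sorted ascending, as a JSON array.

Construct AC machine:
Trie nodes:
  n0 'ε': a→1 b→2 c→20
  n1 'a': b→6 c→10  ←P0
  n2 'b': b→3 c→15
  n3 'bb': b→4
  n4 'bbb': b→5
  n5 'bbbb': ·  ←P1
  n6 'ab': c→7
  n7 'abc': b→8
  n8 'abcb': b→9
  n9 'abcbb': ·  ←P2
  n10 'ac': b→11
  n11 'acb': c→12
  n12 'acbc': b→13
  n13 'acbcb': b→14
  n14 'acbcbb': ·  ←P3
  n15 'bc': b→16
  n16 'bcb': c→17
  n17 'bcbc': c→18
  n18 'bcbcc': c→19
  n19 'bcbccc': ·  ←P4
  n20 'c': b→21
  n21 'cb': c→22
  n22 'cbc': b→23
  n23 'cbcb': b→24
  n24 'cbcbb': ·  ←P5

BFS fail/out derivation:
  n1('a'): parent n0 fail=0; on 'a' 0 → fail=0;  out {0}∪∅={0}
  n2('b'): parent n0 fail=0; on 'b' 0 → fail=0;  out ∅∪∅=∅
  n20('c'): parent n0 fail=0; on 'c' 0 → fail=0;  out ∅∪∅=∅
  n3('bb'): parent n2 fail=0; on 'b' 0 → fail=2;  out ∅∪∅=∅
  n6('ab'): parent n1 fail=0; on 'b' 0 → fail=2;  out ∅∪∅=∅
  n10('ac'): parent n1 fail=0; on 'c' 0 → fail=20;  out ∅∪∅=∅
  n15('bc'): parent n2 fail=0; on 'c' 0 → fail=20;  out ∅∪∅=∅
  n21('cb'): parent n20 fail=0; on 'b' 0 → fail=2;  out ∅∪∅=∅
  n4('bbb'): parent n3 fail=2; on 'b' 2 → fail=3;  out ∅∪∅=∅
  n7('abc'): parent n6 fail=2; on 'c' 2 → fail=15;  out ∅∪∅=∅
  n11('acb'): parent n10 fail=20; on 'b' 20 → fail=21;  out ∅∪∅=∅
  n16('bcb'): parent n15 fail=20; on 'b' 20 → fail=21;  out ∅∪∅=∅
  n22('cbc'): parent n21 fail=2; on 'c' 2 → fail=15;  out ∅∪∅=∅
  n5('bbbb'): parent n4 fail=3; on 'b' 3 → fail=4;  out {1}∪∅={1}
  n8('abcb'): parent n7 fail=15; on 'b' 15 → fail=16;  out ∅∪∅=∅
  n12('acbc'): parent n11 fail=21; on 'c' 21 → fail=22;  out ∅∪∅=∅
  n17('bcbc'): parent n16 fail=21; on 'c' 21 → fail=22;  out ∅∪∅=∅
  n23('cbcb'): parent n22 fail=15; on 'b' 15 → fail=16;  out ∅∪∅=∅
  n9('abcbb'): parent n8 fail=16; on 'b' 16→21→2 → fail=3;  out {2}∪∅={2}
  n13('acbcb'): parent n12 fail=22; on 'b' 22 → fail=23;  out ∅∪∅=∅
  n18('bcbcc'): parent n17 fail=22; on 'c' 22→15→20→0 → fail=20;  out ∅∪∅=∅
  n24('cbcbb'): parent n23 fail=16; on 'b' 16→21→2 → fail=3;  out {5}∪∅={5}
  n14('acbcbb'): parent n13 fail=23; on 'b' 23 → fail=24;  out {3}∪{5}={3,5}
  n19('bcbccc'): parent n18 fail=20; on 'c' 20→0 → fail=20;  out {4}∪∅={4}

Text stream:
[0] read 'c'  n0⇒n20
[1] read 'b'  n20⇒n21
[2] read 'c'  n21⇒n22
[3] read 'b'  n22⇒n23
[4] read 'b'  n23⇒n24  → match P5@[0:4]
[5] read 'a'  n24⇒n1 ·f  → match P0@[5:5]
[6] read 'b'  n1⇒n6
[7] read 'c'  n6⇒n7
[8] read 'c'  n7⇒n20 ·f
[9] read 'c'  n20⇒n20 ·f
[10] read 'a'  n20⇒n1 ·f  → match P0@[10:10]
[11] read 'b'  n1⇒n6
[12] read 'b'  n6⇒n3 ·f
[13] read 'b'  n3⇒n4
[14] read 'b'  n4⇒n5  → match P1@[11:14]
[15] read 'c'  n5⇒n15 ·f
[16] read 'b'  n15⇒n16
[17] read 'c'  n16⇒n17
[18] read 'c'  n17⇒n18
[19] read 'c'  n18⇒n19  → match P4@[14:19]
[20] read 'b'  n19⇒n21 ·f
[21] read 'c'  n21⇒n22
[22] read 'b'  n22⇒n23
[23] read 'c'  n23⇒n17 ·f
[24] read 'c'  n17⇒n18
[25] read 'c'  n18⇒n19  → match P4@[20:25]
[26] read 'b'  n19⇒n21 ·f

Matches: [[4,5],[5,0],[10,0],[14,1],[19,4],[25,4]]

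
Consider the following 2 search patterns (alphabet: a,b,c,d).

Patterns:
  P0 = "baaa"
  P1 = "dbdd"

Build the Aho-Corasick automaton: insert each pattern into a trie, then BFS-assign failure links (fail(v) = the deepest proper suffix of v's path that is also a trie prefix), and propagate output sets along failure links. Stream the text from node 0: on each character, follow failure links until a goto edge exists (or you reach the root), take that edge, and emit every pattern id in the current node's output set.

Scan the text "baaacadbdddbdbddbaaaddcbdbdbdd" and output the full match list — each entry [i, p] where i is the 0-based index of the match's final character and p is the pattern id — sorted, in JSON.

Build:
Trie nodes:
  n0 'ε': b→1 d→5
  n1 'b': a→2
  n2 'ba': a→3
  n3 'baa': a→4
  n4 'baaa': ·  ←P0
  n5 'd': b→6
  n6 'db': d→7
  n7 'dbd': d→8
  n8 'dbdd': ·  ←P1

BFS fail/out derivation:
  n1('b'): parent n0 fail=0; on 'b' 0 → fail=0;  out ∅∪∅=∅
  n5('d'): parent n0 fail=0; on 'd' 0 → fail=0;  out ∅∪∅=∅
  n2('ba'): parent n1 fail=0; on 'a' 0 → fail=0;  out ∅∪∅=∅
  n6('db'): parent n5 fail=0; on 'b' 0 → fail=1;  out ∅∪∅=∅
  n3('baa'): parent n2 fail=0; on 'a' 0 → fail=0;  out ∅∪∅=∅
  n7('dbd'): parent n6 fail=1; on 'd' 1→0 → fail=5;  out ∅∪∅=∅
  n4('baaa'): parent n3 fail=0; on 'a' 0 → fail=0;  out {0}∪∅={0}
  n8('dbdd'): parent n7 fail=5; on 'd' 5→0 → fail=5;  out {1}∪∅={1}

Run:
pos 0 'b': at 1
pos 1 'a': at 2
pos 2 'a': at 3
pos 3 'a': at 4  emit P0@[0:3]
pos 4 'c': at 0 ·f
pos 5 'a': at 0
pos 6 'd': at 5
pos 7 'b': at 6
pos 8 'd': at 7
pos 9 'd': at 8  emit P1@[6:9]
pos 10 'd': at 5 ·f
pos 11 'b': at 6
pos 12 'd': at 7
pos 13 'b': at 6 ·f
pos 14 'd': at 7
pos 15 'd': at 8  emit P1@[12:15]
pos 16 'b': at 6 ·f
pos 17 'a': at 2 ·f
pos 18 'a': at 3
pos 19 'a': at 4  emit P0@[16:19]
pos 20 'd': at 5 ·f
pos 21 'd': at 5 ·f
pos 22 'c': at 0 ·f
pos 23 'b': at 1
pos 24 'd': at 5 ·f
pos 25 'b': at 6
pos 26 'd': at 7
pos 27 'b': at 6 ·f
pos 28 'd': at 7
pos 29 'd': at 8  emit P1@[26:29]

Matches: [[3,0],[9,1],[15,1],[19,0],[29,1]]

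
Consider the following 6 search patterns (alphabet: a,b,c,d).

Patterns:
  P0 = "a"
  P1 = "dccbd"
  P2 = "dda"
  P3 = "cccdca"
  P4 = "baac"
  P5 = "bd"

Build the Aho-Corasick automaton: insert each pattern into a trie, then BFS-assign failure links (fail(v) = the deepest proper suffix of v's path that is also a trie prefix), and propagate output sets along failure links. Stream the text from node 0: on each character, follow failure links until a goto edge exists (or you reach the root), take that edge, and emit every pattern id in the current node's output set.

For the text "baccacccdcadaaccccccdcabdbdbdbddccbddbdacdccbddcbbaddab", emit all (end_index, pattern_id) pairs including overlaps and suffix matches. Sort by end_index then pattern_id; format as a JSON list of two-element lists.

Build:
Trie nodes:
  0='ε' goto a→1 b→15 c→9 d→2
  1='a' goto ·  [P0 ends]
  2='d' goto c→3 d→7
  3='dc' goto c→4
  4='dcc' goto b→5
  5='dccb' goto d→6
  6='dccbd' goto ·  [P1 ends]
  7='dd' goto a→8
  8='dda' goto ·  [P2 ends]
  9='c' goto c→10
  10='cc' goto c→11
  11='ccc' goto d→12
  12='cccd' goto c→13
  13='cccdc' goto a→14
  14='cccdca' goto ·  [P3 ends]
  15='b' goto a→16 d→19
  16='ba' goto a→17
  17='baa' goto c→18
  18='baac' goto ·  [P4 ends]
  19='bd' goto ·  [P5 ends]

BFS fail/out derivation:
  n1('a'): parent n0 fail=0; on 'a' 0 → fail=0;  out {0}∪∅={0}
  n2('d'): parent n0 fail=0; on 'd' 0 → fail=0;  out ∅∪∅=∅
  n9('c'): parent n0 fail=0; on 'c' 0 → fail=0;  out ∅∪∅=∅
  n15('b'): parent n0 fail=0; on 'b' 0 → fail=0;  out ∅∪∅=∅
  n3('dc'): parent n2 fail=0; on 'c' 0 → fail=9;  out ∅∪∅=∅
  n7('dd'): parent n2 fail=0; on 'd' 0 → fail=2;  out ∅∪∅=∅
  n10('cc'): parent n9 fail=0; on 'c' 0 → fail=9;  out ∅∪∅=∅
  n16('ba'): parent n15 fail=0; on 'a' 0 → fail=1;  out ∅∪{0}={0}
  n19('bd'): parent n15 fail=0; on 'd' 0 → fail=2;  out {5}∪∅={5}
  n4('dcc'): parent n3 fail=9; on 'c' 9 → fail=10;  out ∅∪∅=∅
  n8('dda'): parent n7 fail=2; on 'a' 2→0 → fail=1;  out {2}∪{0}={0,2}
  n11('ccc'): parent n10 fail=9; on 'c' 9 → fail=10;  out ∅∪∅=∅
  n17('baa'): parent n16 fail=1; on 'a' 1→0 → fail=1;  out ∅∪{0}={0}
  n5('dccb'): parent n4 fail=10; on 'b' 10→9→0 → fail=15;  out ∅∪∅=∅
  n12('cccd'): parent n11 fail=10; on 'd' 10→9→0 → fail=2;  out ∅∪∅=∅
  n18('baac'): parent n17 fail=1; on 'c' 1→0 → fail=9;  out {4}∪∅={4}
  n6('dccbd'): parent n5 fail=15; on 'd' 15 → fail=19;  out {1}∪{5}={1,5}
  n13('cccdc'): parent n12 fail=2; on 'c' 2 → fail=3;  out ∅∪∅=∅
  n14('cccdca'): parent n13 fail=3; on 'a' 3→9→0 → fail=1;  out {3}∪{0}={0,3}

Scan:
pos 0 'b': at 15
pos 1 'a': at 16  → match P0@[1:1]
pos 2 'c': at 9 ·f
pos 3 'c': at 10
pos 4 'a': at 1 ·f  → match P0@[4:4]
pos 5 'c': at 9 ·f
pos 6 'c': at 10
pos 7 'c': at 11
pos 8 'd': at 12
pos 9 'c': at 13
pos 10 'a': at 14  → match P0@[10:10],P3@[5:10]
pos 11 'd': at 2 ·f
pos 12 'a': at 1 ·f  → match P0@[12:12]
pos 13 'a': at 1 ·f  → match P0@[13:13]
pos 14 'c': at 9 ·f
pos 15 'c': at 10
pos 16 'c': at 11
pos 17 'c': at 11 ·f
pos 18 'c': at 11 ·f
pos 19 'c': at 11 ·f
pos 20 'd': at 12
pos 21 'c': at 13
pos 22 'a': at 14  → match P0@[22:22],P3@[17:22]
pos 23 'b': at 15 ·f
pos 24 'd': at 19  → match P5@[23:24]
pos 25 'b': at 15 ·f
pos 26 'd': at 19  → match P5@[25:26]
pos 27 'b': at 15 ·f
pos 28 'd': at 19  → match P5@[27:28]
pos 29 'b': at 15 ·f
pos 30 'd': at 19  → match P5@[29:30]
pos 31 'd': at 7 ·f
pos 32 'c': at 3 ·f
pos 33 'c': at 4
pos 34 'b': at 5
pos 35 'd': at 6  → match P1@[31:35],P5@[34:35]
pos 36 'd': at 7 ·f
pos 37 'b': at 15 ·f
pos 38 'd': at 19  → match P5@[37:38]
pos 39 'a': at 1 ·f  → match P0@[39:39]
pos 40 'c': at 9 ·f
pos 41 'd': at 2 ·f
pos 42 'c': at 3
pos 43 'c': at 4
pos 44 'b': at 5
pos 45 'd': at 6  → match P1@[41:45],P5@[44:45]
pos 46 'd': at 7 ·f
pos 47 'c': at 3 ·f
pos 48 'b': at 15 ·f
pos 49 'b': at 15 ·f
pos 50 'a': at 16  → match P0@[50:50]
pos 51 'd': at 2 ·f
pos 52 'd': at 7
pos 53 'a': at 8  → match P0@[53:53],P2@[51:53]
pos 54 'b': at 15 ·f

Result: [[1,0],[4,0],[10,0],[10,3],[12,0],[13,0],[22,0],[22,3],[24,5],[26,5],[28,5],[30,5],[35,1],[35,5],[38,5],[39,0],[45,1],[45,5],[50,0],[53,0],[53,2]]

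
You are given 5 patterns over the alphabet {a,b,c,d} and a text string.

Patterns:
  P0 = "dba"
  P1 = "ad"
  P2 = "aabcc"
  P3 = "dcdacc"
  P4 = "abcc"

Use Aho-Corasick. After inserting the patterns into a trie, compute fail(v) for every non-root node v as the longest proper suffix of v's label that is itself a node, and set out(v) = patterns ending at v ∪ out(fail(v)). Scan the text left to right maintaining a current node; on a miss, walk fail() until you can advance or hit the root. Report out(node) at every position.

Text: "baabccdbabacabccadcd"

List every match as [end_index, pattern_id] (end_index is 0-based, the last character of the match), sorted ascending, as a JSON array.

Build:
Trie (insert patterns):
  0='ε' goto a→4 d→1
  1='d' goto b→2 c→10
  2='db' goto a→3
  3='dba' goto ·  ←P0
  4='a' goto a→6 b→15 d→5
  5='ad' goto ·  ←P1
  6='aa' goto b→7
  7='aab' goto c→8
  8='aabc' goto c→9
  9='aabcc' goto ·  ←P2
  10='dc' goto d→11
  11='dcd' goto a→12
  12='dcda' goto c→13
  13='dcdac' goto c→14
  14='dcdacc' goto ·  ←P3
  15='ab' goto c→16
  16='abc' goto c→17
  17='abcc' goto ·  ←P4

BFS fail/out derivation:
  n1('d'): parent n0 fail=0; on 'd' 0 → fail=0;  out ∅∪∅=∅
  n4('a'): parent n0 fail=0; on 'a' 0 → fail=0;  out ∅∪∅=∅
  n2('db'): parent n1 fail=0; on 'b' 0 → fail=0;  out ∅∪∅=∅
  n5('ad'): parent n4 fail=0; on 'd' 0 → fail=1;  out {1}∪∅={1}
  n6('aa'): parent n4 fail=0; on 'a' 0 → fail=4;  out ∅∪∅=∅
  n10('dc'): parent n1 fail=0; on 'c' 0 → fail=0;  out ∅∪∅=∅
  n15('ab'): parent n4 fail=0; on 'b' 0 → fail=0;  out ∅∪∅=∅
  n3('dba'): parent n2 fail=0; on 'a' 0 → fail=4;  out {0}∪∅={0}
  n7('aab'): parent n6 fail=4; on 'b' 4 → fail=15;  out ∅∪∅=∅
  n11('dcd'): parent n10 fail=0; on 'd' 0 → fail=1;  out ∅∪∅=∅
  n16('abc'): parent n15 fail=0; on 'c' 0 → fail=0;  out ∅∪∅=∅
  n8('aabc'): parent n7 fail=15; on 'c' 15 → fail=16;  out ∅∪∅=∅
  n12('dcda'): parent n11 fail=1; on 'a' 1→0 → fail=4;  out ∅∪∅=∅
  n17('abcc'): parent n16 fail=0; on 'c' 0 → fail=0;  out {4}∪∅={4}
  n9('aabcc'): parent n8 fail=16; on 'c' 16 → fail=17;  out {2}∪{4}={2,4}
  n13('dcdac'): parent n12 fail=4; on 'c' 4→0 → fail=0;  out ∅∪∅=∅
  n14('dcdacc'): parent n13 fail=0; on 'c' 0 → fail=0;  out {3}∪∅={3}

Text stream:
i=0 'b': node 0→0
i=1 'a': node 0→4
i=2 'a': node 4→6
i=3 'b': node 6→7
i=4 'c': node 7→8
i=5 'c': node 8→9  emit P2@[1:5],P4@[2:5]
i=6 'd': node 9→1 (via fail)
i=7 'b': node 1→2
i=8 'a': node 2→3  emit P0@[6:8]
i=9 'b': node 3→15 (via fail)
i=10 'a': node 15→4 (via fail)
i=11 'c': node 4→0 (via fail)
i=12 'a': node 0→4
i=13 'b': node 4→15
i=14 'c': node 15→16
i=15 'c': node 16→17  emit P4@[12:15]
i=16 'a': node 17→4 (via fail)
i=17 'd': node 4→5  emit P1@[16:17]
i=18 'c': node 5→10 (via fail)
i=19 'd': node 10→11

Result: [[5,2],[5,4],[8,0],[15,4],[17,1]]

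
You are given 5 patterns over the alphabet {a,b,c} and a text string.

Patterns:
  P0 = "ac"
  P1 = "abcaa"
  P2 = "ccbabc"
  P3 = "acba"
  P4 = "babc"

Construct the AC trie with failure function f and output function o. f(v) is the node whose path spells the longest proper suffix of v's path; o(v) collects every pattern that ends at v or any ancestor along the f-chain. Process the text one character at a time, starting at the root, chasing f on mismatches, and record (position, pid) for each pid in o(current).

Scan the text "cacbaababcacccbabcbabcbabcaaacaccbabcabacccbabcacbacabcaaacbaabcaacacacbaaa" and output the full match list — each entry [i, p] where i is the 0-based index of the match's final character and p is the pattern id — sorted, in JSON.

Build automaton:
Trie (insert patterns):
  n0 'ε': a→1 b→15 c→7
  n1 'a': b→3 c→2
  n2 'ac': b→13  ←P0
  n3 'ab': c→4
  n4 'abc': a→5
  n5 'abca': a→6
  n6 'abcaa': ·  ←P1
  n7 'c': c→8
  n8 'cc': b→9
  n9 'ccb': a→10
  n10 'ccba': b→11
  n11 'ccbab': c→12
  n12 'ccbabc': ·  ←P2
  n13 'acb': a→14
  n14 'acba': ·  ←P3
  n15 'b': a→16
  n16 'ba': b→17
  n17 'bab': c→18
  n18 'babc': ·  ←P4

BFS fail/out derivation:
  fail(1) 'a': from fail(0)=0 chase 'a': 0 ⇒ 0;  out=∅∪out(0)=∅
  fail(7) 'c': from fail(0)=0 chase 'c': 0 ⇒ 0;  out=∅∪out(0)=∅
  fail(15) 'b': from fail(0)=0 chase 'b': 0 ⇒ 0;  out=∅∪out(0)=∅
  fail(2) 'ac': from fail(1)=0 chase 'c': 0 ⇒ 7;  out={0}∪out(7)={0}
  fail(3) 'ab': from fail(1)=0 chase 'b': 0 ⇒ 15;  out=∅∪out(15)=∅
  fail(8) 'cc': from fail(7)=0 chase 'c': 0 ⇒ 7;  out=∅∪out(7)=∅
  fail(16) 'ba': from fail(15)=0 chase 'a': 0 ⇒ 1;  out=∅∪out(1)=∅
  fail(4) 'abc': from fail(3)=15 chase 'c': 15→0 ⇒ 7;  out=∅∪out(7)=∅
  fail(9) 'ccb': from fail(8)=7 chase 'b': 7→0 ⇒ 15;  out=∅∪out(15)=∅
  fail(13) 'acb': from fail(2)=7 chase 'b': 7→0 ⇒ 15;  out=∅∪out(15)=∅
  fail(17) 'bab': from fail(16)=1 chase 'b': 1 ⇒ 3;  out=∅∪out(3)=∅
  fail(5) 'abca': from fail(4)=7 chase 'a': 7→0 ⇒ 1;  out=∅∪out(1)=∅
  fail(10) 'ccba': from fail(9)=15 chase 'a': 15 ⇒ 16;  out=∅∪out(16)=∅
  fail(14) 'acba': from fail(13)=15 chase 'a': 15 ⇒ 16;  out={3}∪out(16)={3}
  fail(18) 'babc': from fail(17)=3 chase 'c': 3 ⇒ 4;  out={4}∪out(4)={4}
  fail(6) 'abcaa': from fail(5)=1 chase 'a': 1→0 ⇒ 1;  out={1}∪out(1)={1}
  fail(11) 'ccbab': from fail(10)=16 chase 'b': 16 ⇒ 17;  out=∅∪out(17)=∅
  fail(12) 'ccbabc': from fail(11)=17 chase 'c': 17 ⇒ 18;  out={2}∪out(18)={2,4}

Scan:
[0] read 'c'  n0⇒n7
[1] read 'a'  n7⇒n1 (fail-walked)
[2] read 'c'  n1⇒n2  ** P0@[1:2]
[3] read 'b'  n2⇒n13
[4] read 'a'  n13⇒n14  ** P3@[1:4]
[5] read 'a'  n14⇒n1 (fail-walked)
[6] read 'b'  n1⇒n3
[7] read 'a'  n3⇒n16 (fail-walked)
[8] read 'b'  n16⇒n17
[9] read 'c'  n17⇒n18  ** P4@[6:9]
[10] read 'a'  n18⇒n5 (fail-walked)
[11] read 'c'  n5⇒n2 (fail-walked)  ** P0@[10:11]
[12] read 'c'  n2⇒n8 (fail-walked)
[13] read 'c'  n8⇒n8 (fail-walked)
[14] read 'b'  n8⇒n9
[15] read 'a'  n9⇒n10
[16] read 'b'  n10⇒n11
[17] read 'c'  n11⇒n12  ** P2@[12:17],P4@[14:17]
[18] read 'b'  n12⇒n15 (fail-walked)
[19] read 'a'  n15⇒n16
[20] read 'b'  n16⇒n17
[21] read 'c'  n17⇒n18  ** P4@[18:21]
[22] read 'b'  n18⇒n15 (fail-walked)
[23] read 'a'  n15⇒n16
[24] read 'b'  n16⇒n17
[25] read 'c'  n17⇒n18  ** P4@[22:25]
[26] read 'a'  n18⇒n5 (fail-walked)
[27] read 'a'  n5⇒n6  ** P1@[23:27]
[28] read 'a'  n6⇒n1 (fail-walked)
[29] read 'c'  n1⇒n2  ** P0@[28:29]
[30] read 'a'  n2⇒n1 (fail-walked)
[31] read 'c'  n1⇒n2  ** P0@[30:31]
[32] read 'c'  n2⇒n8 (fail-walked)
[33] read 'b'  n8⇒n9
[34] read 'a'  n9⇒n10
[35] read 'b'  n10⇒n11
[36] read 'c'  n11⇒n12  ** P2@[31:36],P4@[33:36]
[37] read 'a'  n12⇒n5 (fail-walked)
[38] read 'b'  n5⇒n3 (fail-walked)
[39] read 'a'  n3⇒n16 (fail-walked)
[40] read 'c'  n16⇒n2 (fail-walked)  ** P0@[39:40]
[41] read 'c'  n2⇒n8 (fail-walked)
[42] read 'c'  n8⇒n8 (fail-walked)
[43] read 'b'  n8⇒n9
[44] read 'a'  n9⇒n10
[45] read 'b'  n10⇒n11
[46] read 'c'  n11⇒n12  ** P2@[41:46],P4@[43:46]
[47] read 'a'  n12⇒n5 (fail-walked)
[48] read 'c'  n5⇒n2 (fail-walked)  ** P0@[47:48]
[49] read 'b'  n2⇒n13
[50] read 'a'  n13⇒n14  ** P3@[47:50]
[51] read 'c'  n14⇒n2 (fail-walked)  ** P0@[50:51]
[52] read 'a'  n2⇒n1 (fail-walked)
[53] read 'b'  n1⇒n3
[54] read 'c'  n3⇒n4
[55] read 'a'  n4⇒n5
[56] read 'a'  n5⇒n6  ** P1@[52:56]
[57] read 'a'  n6⇒n1 (fail-walked)
[58] read 'c'  n1⇒n2  ** P0@[57:58]
[59] read 'b'  n2⇒n13
[60] read 'a'  n13⇒n14  ** P3@[57:60]
[61] read 'a'  n14⇒n1 (fail-walked)
[62] read 'b'  n1⇒n3
[63] read 'c'  n3⇒n4
[64] read 'a'  n4⇒n5
[65] read 'a'  n5⇒n6  ** P1@[61:65]
[66] read 'c'  n6⇒n2 (fail-walked)  ** P0@[65:66]
[67] read 'a'  n2⇒n1 (fail-walked)
[68] read 'c'  n1⇒n2  ** P0@[67:68]
[69] read 'a'  n2⇒n1 (fail-walked)
[70] read 'c'  n1⇒n2  ** P0@[69:70]
[71] read 'b'  n2⇒n13
[72] read 'a'  n13⇒n14  ** P3@[69:72]
[73] read 'a'  n14⇒n1 (fail-walked)
[74] read 'a'  n1⇒n1 (fail-walked)

All matches (sorted): [[2,0],[4,3],[9,4],[11,0],[17,2],[17,4],[21,4],[25,4],[27,1],[29,0],[31,0],[36,2],[36,4],[40,0],[46,2],[46,4],[48,0],[50,3],[51,0],[56,1],[58,0],[60,3],[65,1],[66,0],[68,0],[70,0],[72,3]]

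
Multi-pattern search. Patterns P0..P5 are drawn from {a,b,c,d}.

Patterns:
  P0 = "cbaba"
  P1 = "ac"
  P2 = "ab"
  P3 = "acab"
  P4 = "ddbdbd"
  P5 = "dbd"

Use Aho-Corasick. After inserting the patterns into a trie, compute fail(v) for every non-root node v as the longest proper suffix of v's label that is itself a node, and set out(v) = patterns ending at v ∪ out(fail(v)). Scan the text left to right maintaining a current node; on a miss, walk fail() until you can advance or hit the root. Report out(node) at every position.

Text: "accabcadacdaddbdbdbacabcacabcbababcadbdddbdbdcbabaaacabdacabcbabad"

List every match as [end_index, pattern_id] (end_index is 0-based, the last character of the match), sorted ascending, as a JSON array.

Construct AC machine:
Trie nodes:
  n0 'ε': a→6 c→1 d→11
  n1 'c': b→2
  n2 'cb': a→3
  n3 'cba': b→4
  n4 'cbab': a→5
  n5 'cbaba': ·  ←P0
  n6 'a': b→8 c→7
  n7 'ac': a→9  ←P1
  n8 'ab': ·  ←P2
  n9 'aca': b→10
  n10 'acab': ·  ←P3
  n11 'd': b→17 d→12
  n12 'dd': b→13
  n13 'ddb': d→14
  n14 'ddbd': b→15
  n15 'ddbdb': d→16
  n16 'ddbdbd': ·  ←P4
  n17 'db': d→18
  n18 'dbd': ·  ←P5

BFS fail/out derivation:
  fail(1) 'c': from fail(0)=0 chase 'c': 0 ⇒ 0;  out=∅∪out(0)=∅
  fail(6) 'a': from fail(0)=0 chase 'a': 0 ⇒ 0;  out=∅∪out(0)=∅
  fail(11) 'd': from fail(0)=0 chase 'd': 0 ⇒ 0;  out=∅∪out(0)=∅
  fail(2) 'cb': from fail(1)=0 chase 'b': 0 ⇒ 0;  out=∅∪out(0)=∅
  fail(7) 'ac': from fail(6)=0 chase 'c': 0 ⇒ 1;  out={1}∪out(1)={1}
  fail(8) 'ab': from fail(6)=0 chase 'b': 0 ⇒ 0;  out={2}∪out(0)={2}
  fail(12) 'dd': from fail(11)=0 chase 'd': 0 ⇒ 11;  out=∅∪out(11)=∅
  fail(17) 'db': from fail(11)=0 chase 'b': 0 ⇒ 0;  out=∅∪out(0)=∅
  fail(3) 'cba': from fail(2)=0 chase 'a': 0 ⇒ 6;  out=∅∪out(6)=∅
  fail(9) 'aca': from fail(7)=1 chase 'a': 1→0 ⇒ 6;  out=∅∪out(6)=∅
  fail(13) 'ddb': from fail(12)=11 chase 'b': 11 ⇒ 17;  out=∅∪out(17)=∅
  fail(18) 'dbd': from fail(17)=0 chase 'd': 0 ⇒ 11;  out={5}∪out(11)={5}
  fail(4) 'cbab': from fail(3)=6 chase 'b': 6 ⇒ 8;  out=∅∪out(8)={2}
  fail(10) 'acab': from fail(9)=6 chase 'b': 6 ⇒ 8;  out={3}∪out(8)={2,3}
  fail(14) 'ddbd': from fail(13)=17 chase 'd': 17 ⇒ 18;  out=∅∪out(18)={5}
  fail(5) 'cbaba': from fail(4)=8 chase 'a': 8→0 ⇒ 6;  out={0}∪out(6)={0}
  fail(15) 'ddbdb': from fail(14)=18 chase 'b': 18→11 ⇒ 17;  out=∅∪out(17)=∅
  fail(16) 'ddbdbd': from fail(15)=17 chase 'd': 17 ⇒ 18;  out={4}∪out(18)={4,5}

Run:
pos 0 'a': at 6
pos 1 'c': at 7  → match P1@[0:1]
pos 2 'c': at 1 (fail-walked)
pos 3 'a': at 6 (fail-walked)
pos 4 'b': at 8  → match P2@[3:4]
pos 5 'c': at 1 (fail-walked)
pos 6 'a': at 6 (fail-walked)
pos 7 'd': at 11 (fail-walked)
pos 8 'a': at 6 (fail-walked)
pos 9 'c': at 7  → match P1@[8:9]
pos 10 'd': at 11 (fail-walked)
pos 11 'a': at 6 (fail-walked)
pos 12 'd': at 11 (fail-walked)
pos 13 'd': at 12
pos 14 'b': at 13
pos 15 'd': at 14  → match P5@[13:15]
pos 16 'b': at 15
pos 17 'd': at 16  → match P4@[12:17],P5@[15:17]
pos 18 'b': at 17 (fail-walked)
pos 19 'a': at 6 (fail-walked)
pos 20 'c': at 7  → match P1@[19:20]
pos 21 'a': at 9
pos 22 'b': at 10  → match P2@[21:22],P3@[19:22]
pos 23 'c': at 1 (fail-walked)
pos 24 'a': at 6 (fail-walked)
pos 25 'c': at 7  → match P1@[24:25]
pos 26 'a': at 9
pos 27 'b': at 10  → match P2@[26:27],P3@[24:27]
pos 28 'c': at 1 (fail-walked)
pos 29 'b': at 2
pos 30 'a': at 3
pos 31 'b': at 4  → match P2@[30:31]
pos 32 'a': at 5  → match P0@[28:32]
pos 33 'b': at 8 (fail-walked)  → match P2@[32:33]
pos 34 'c': at 1 (fail-walked)
pos 35 'a': at 6 (fail-walked)
pos 36 'd': at 11 (fail-walked)
pos 37 'b': at 17
pos 38 'd': at 18  → match P5@[36:38]
pos 39 'd': at 12 (fail-walked)
pos 40 'd': at 12 (fail-walked)
pos 41 'b': at 13
pos 42 'd': at 14  → match P5@[40:42]
pos 43 'b': at 15
pos 44 'd': at 16  → match P4@[39:44],P5@[42:44]
pos 45 'c': at 1 (fail-walked)
pos 46 'b': at 2
pos 47 'a': at 3
pos 48 'b': at 4  → match P2@[47:48]
pos 49 'a': at 5  → match P0@[45:49]
pos 50 'a': at 6 (fail-walked)
pos 51 'a': at 6 (fail-walked)
pos 52 'c': at 7  → match P1@[51:52]
pos 53 'a': at 9
pos 54 'b': at 10  → match P2@[53:54],P3@[51:54]
pos 55 'd': at 11 (fail-walked)
pos 56 'a': at 6 (fail-walked)
pos 57 'c': at 7  → match P1@[56:57]
pos 58 'a': at 9
pos 59 'b': at 10  → match P2@[58:59],P3@[56:59]
pos 60 'c': at 1 (fail-walked)
pos 61 'b': at 2
pos 62 'a': at 3
pos 63 'b': at 4  → match P2@[62:63]
pos 64 'a': at 5  → match P0@[60:64]
pos 65 'd': at 11 (fail-walked)

Matches: [[1,1],[4,2],[9,1],[15,5],[17,4],[17,5],[20,1],[22,2],[22,3],[25,1],[27,2],[27,3],[31,2],[32,0],[33,2],[38,5],[42,5],[44,4],[44,5],[48,2],[49,0],[52,1],[54,2],[54,3],[57,1],[59,2],[59,3],[63,2],[64,0]]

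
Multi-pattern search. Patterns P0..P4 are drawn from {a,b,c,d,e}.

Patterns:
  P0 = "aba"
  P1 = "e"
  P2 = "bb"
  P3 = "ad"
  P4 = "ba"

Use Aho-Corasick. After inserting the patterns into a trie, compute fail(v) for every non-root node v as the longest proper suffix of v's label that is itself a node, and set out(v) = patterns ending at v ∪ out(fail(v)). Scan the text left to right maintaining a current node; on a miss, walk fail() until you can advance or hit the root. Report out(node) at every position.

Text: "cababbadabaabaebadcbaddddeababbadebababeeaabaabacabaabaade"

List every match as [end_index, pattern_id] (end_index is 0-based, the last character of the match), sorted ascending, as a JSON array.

Build:
Trie nodes:
  n0 'ε': a→1 b→5 e→4
  n1 'a': b→2 d→7
  n2 'ab': a→3
  n3 'aba': ·  [P0 ends]
  n4 'e': ·  [P1 ends]
  n5 'b': a→8 b→6
  n6 'bb': ·  [P2 ends]
  n7 'ad': ·  [P3 ends]
  n8 'ba': ·  [P4 ends]

BFS fail/out derivation:
  fail(1) 'a': from fail(0)=0 chase 'a': 0 ⇒ 0;  out=∅∪out(0)=∅
  fail(4) 'e': from fail(0)=0 chase 'e': 0 ⇒ 0;  out={1}∪out(0)={1}
  fail(5) 'b': from fail(0)=0 chase 'b': 0 ⇒ 0;  out=∅∪out(0)=∅
  fail(2) 'ab': from fail(1)=0 chase 'b': 0 ⇒ 5;  out=∅∪out(5)=∅
  fail(6) 'bb': from fail(5)=0 chase 'b': 0 ⇒ 5;  out={2}∪out(5)={2}
  fail(7) 'ad': from fail(1)=0 chase 'd': 0 ⇒ 0;  out={3}∪out(0)={3}
  fail(8) 'ba': from fail(5)=0 chase 'a': 0 ⇒ 1;  out={4}∪out(1)={4}
  fail(3) 'aba': from fail(2)=5 chase 'a': 5 ⇒ 8;  out={0}∪out(8)={0,4}

Scan:
i=0 'c': node 0→0
i=1 'a': node 0→1
i=2 'b': node 1→2
i=3 'a': node 2→3  emit P0@[1:3],P4@[2:3]
i=4 'b': node 3→2 (via fail)
i=5 'b': node 2→6 (via fail)  emit P2@[4:5]
i=6 'a': node 6→8 (via fail)  emit P4@[5:6]
i=7 'd': node 8→7 (via fail)  emit P3@[6:7]
i=8 'a': node 7→1 (via fail)
i=9 'b': node 1→2
i=10 'a': node 2→3  emit P0@[8:10],P4@[9:10]
i=11 'a': node 3→1 (via fail)
i=12 'b': node 1→2
i=13 'a': node 2→3  emit P0@[11:13],P4@[12:13]
i=14 'e': node 3→4 (via fail)  emit P1@[14:14]
i=15 'b': node 4→5 (via fail)
i=16 'a': node 5→8  emit P4@[15:16]
i=17 'd': node 8→7 (via fail)  emit P3@[16:17]
i=18 'c': node 7→0 (via fail)
i=19 'b': node 0→5
i=20 'a': node 5→8  emit P4@[19:20]
i=21 'd': node 8→7 (via fail)  emit P3@[20:21]
i=22 'd': node 7→0 (via fail)
i=23 'd': node 0→0
i=24 'd': node 0→0
i=25 'e': node 0→4  emit P1@[25:25]
i=26 'a': node 4→1 (via fail)
i=27 'b': node 1→2
i=28 'a': node 2→3  emit P0@[26:28],P4@[27:28]
i=29 'b': node 3→2 (via fail)
i=30 'b': node 2→6 (via fail)  emit P2@[29:30]
i=31 'a': node 6→8 (via fail)  emit P4@[30:31]
i=32 'd': node 8→7 (via fail)  emit P3@[31:32]
i=33 'e': node 7→4 (via fail)  emit P1@[33:33]
i=34 'b': node 4→5 (via fail)
i=35 'a': node 5→8  emit P4@[34:35]
i=36 'b': node 8→2 (via fail)
i=37 'a': node 2→3  emit P0@[35:37],P4@[36:37]
i=38 'b': node 3→2 (via fail)
i=39 'e': node 2→4 (via fail)  emit P1@[39:39]
i=40 'e': node 4→4 (via fail)  emit P1@[40:40]
i=41 'a': node 4→1 (via fail)
i=42 'a': node 1→1 (via fail)
i=43 'b': node 1→2
i=44 'a': node 2→3  emit P0@[42:44],P4@[43:44]
i=45 'a': node 3→1 (via fail)
i=46 'b': node 1→2
i=47 'a': node 2→3  emit P0@[45:47],P4@[46:47]
i=48 'c': node 3→0 (via fail)
i=49 'a': node 0→1
i=50 'b': node 1→2
i=51 'a': node 2→3  emit P0@[49:51],P4@[50:51]
i=52 'a': node 3→1 (via fail)
i=53 'b': node 1→2
i=54 'a': node 2→3  emit P0@[52:54],P4@[53:54]
i=55 'a': node 3→1 (via fail)
i=56 'd': node 1→7  emit P3@[55:56]
i=57 'e': node 7→4 (via fail)  emit P1@[57:57]

All matches (sorted): [[3,0],[3,4],[5,2],[6,4],[7,3],[10,0],[10,4],[13,0],[13,4],[14,1],[16,4],[17,3],[20,4],[21,3],[25,1],[28,0],[28,4],[30,2],[31,4],[32,3],[33,1],[35,4],[37,0],[37,4],[39,1],[40,1],[44,0],[44,4],[47,0],[47,4],[51,0],[51,4],[54,0],[54,4],[56,3],[57,1]]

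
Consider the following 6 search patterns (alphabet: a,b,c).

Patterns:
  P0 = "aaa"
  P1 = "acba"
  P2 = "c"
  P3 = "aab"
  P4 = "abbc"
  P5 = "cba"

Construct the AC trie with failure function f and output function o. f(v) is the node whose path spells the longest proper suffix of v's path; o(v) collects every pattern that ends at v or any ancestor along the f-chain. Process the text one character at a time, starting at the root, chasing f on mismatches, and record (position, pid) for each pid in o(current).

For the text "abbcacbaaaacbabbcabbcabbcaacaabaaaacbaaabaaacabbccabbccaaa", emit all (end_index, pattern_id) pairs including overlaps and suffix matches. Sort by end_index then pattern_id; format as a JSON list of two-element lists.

Construct AC machine:
Trie (insert patterns):
  0='ε' goto a→1 c→7
  1='a' goto a→2 b→9 c→4
  2='aa' goto a→3 b→8
  3='aaa' goto ·  [P0 ends]
  4='ac' goto b→5
  5='acb' goto a→6
  6='acba' goto ·  [P1 ends]
  7='c' goto b→12  [P2 ends]
  8='aab' goto ·  [P3 ends]
  9='ab' goto b→10
  10='abb' goto c→11
  11='abbc' goto ·  [P4 ends]
  12='cb' goto a→13
  13='cba' goto ·  [P5 ends]

BFS fail/out derivation:
  fail(1) 'a': from fail(0)=0 chase 'a': 0 ⇒ 0;  out=∅∪out(0)=∅
  fail(7) 'c': from fail(0)=0 chase 'c': 0 ⇒ 0;  out={2}∪out(0)={2}
  fail(2) 'aa': from fail(1)=0 chase 'a': 0 ⇒ 1;  out=∅∪out(1)=∅
  fail(4) 'ac': from fail(1)=0 chase 'c': 0 ⇒ 7;  out=∅∪out(7)={2}
  fail(9) 'ab': from fail(1)=0 chase 'b': 0 ⇒ 0;  out=∅∪out(0)=∅
  fail(12) 'cb': from fail(7)=0 chase 'b': 0 ⇒ 0;  out=∅∪out(0)=∅
  fail(3) 'aaa': from fail(2)=1 chase 'a': 1 ⇒ 2;  out={0}∪out(2)={0}
  fail(5) 'acb': from fail(4)=7 chase 'b': 7 ⇒ 12;  out=∅∪out(12)=∅
  fail(8) 'aab': from fail(2)=1 chase 'b': 1 ⇒ 9;  out={3}∪out(9)={3}
  fail(10) 'abb': from fail(9)=0 chase 'b': 0 ⇒ 0;  out=∅∪out(0)=∅
  fail(13) 'cba': from fail(12)=0 chase 'a': 0 ⇒ 1;  out={5}∪out(1)={5}
  fail(6) 'acba': from fail(5)=12 chase 'a': 12 ⇒ 13;  out={1}∪out(13)={1,5}
  fail(11) 'abbc': from fail(10)=0 chase 'c': 0 ⇒ 7;  out={4}∪out(7)={2,4}

Text stream:
[0] read 'a'  n0⇒n1
[1] read 'b'  n1⇒n9
[2] read 'b'  n9⇒n10
[3] read 'c'  n10⇒n11  → match P2@[3:3],P4@[0:3]
[4] read 'a'  n11⇒n1 (via fail)
[5] read 'c'  n1⇒n4  → match P2@[5:5]
[6] read 'b'  n4⇒n5
[7] read 'a'  n5⇒n6  → match P1@[4:7],P5@[5:7]
[8] read 'a'  n6⇒n2 (via fail)
[9] read 'a'  n2⇒n3  → match P0@[7:9]
[10] read 'a'  n3⇒n3 (via fail)  → match P0@[8:10]
[11] read 'c'  n3⇒n4 (via fail)  → match P2@[11:11]
[12] read 'b'  n4⇒n5
[13] read 'a'  n5⇒n6  → match P1@[10:13],P5@[11:13]
[14] read 'b'  n6⇒n9 (via fail)
[15] read 'b'  n9⇒n10
[16] read 'c'  n10⇒n11  → match P2@[16:16],P4@[13:16]
[17] read 'a'  n11⇒n1 (via fail)
[18] read 'b'  n1⇒n9
[19] read 'b'  n9⇒n10
[20] read 'c'  n10⇒n11  → match P2@[20:20],P4@[17:20]
[21] read 'a'  n11⇒n1 (via fail)
[22] read 'b'  n1⇒n9
[23] read 'b'  n9⇒n10
[24] read 'c'  n10⇒n11  → match P2@[24:24],P4@[21:24]
[25] read 'a'  n11⇒n1 (via fail)
[26] read 'a'  n1⇒n2
[27] read 'c'  n2⇒n4 (via fail)  → match P2@[27:27]
[28] read 'a'  n4⇒n1 (via fail)
[29] read 'a'  n1⇒n2
[30] read 'b'  n2⇒n8  → match P3@[28:30]
[31] read 'a'  n8⇒n1 (via fail)
[32] read 'a'  n1⇒n2
[33] read 'a'  n2⇒n3  → match P0@[31:33]
[34] read 'a'  n3⇒n3 (via fail)  → match P0@[32:34]
[35] read 'c'  n3⇒n4 (via fail)  → match P2@[35:35]
[36] read 'b'  n4⇒n5
[37] read 'a'  n5⇒n6  → match P1@[34:37],P5@[35:37]
[38] read 'a'  n6⇒n2 (via fail)
[39] read 'a'  n2⇒n3  → match P0@[37:39]
[40] read 'b'  n3⇒n8 (via fail)  → match P3@[38:40]
[41] read 'a'  n8⇒n1 (via fail)
[42] read 'a'  n1⇒n2
[43] read 'a'  n2⇒n3  → match P0@[41:43]
[44] read 'c'  n3⇒n4 (via fail)  → match P2@[44:44]
[45] read 'a'  n4⇒n1 (via fail)
[46] read 'b'  n1⇒n9
[47] read 'b'  n9⇒n10
[48] read 'c'  n10⇒n11  → match P2@[48:48],P4@[45:48]
[49] read 'c'  n11⇒n7 (via fail)  → match P2@[49:49]
[50] read 'a'  n7⇒n1 (via fail)
[51] read 'b'  n1⇒n9
[52] read 'b'  n9⇒n10
[53] read 'c'  n10⇒n11  → match P2@[53:53],P4@[50:53]
[54] read 'c'  n11⇒n7 (via fail)  → match P2@[54:54]
[55] read 'a'  n7⇒n1 (via fail)
[56] read 'a'  n1⇒n2
[57] read 'a'  n2⇒n3  → match P0@[55:57]

All matches (sorted): [[3,2],[3,4],[5,2],[7,1],[7,5],[9,0],[10,0],[11,2],[13,1],[13,5],[16,2],[16,4],[20,2],[20,4],[24,2],[24,4],[27,2],[30,3],[33,0],[34,0],[35,2],[37,1],[37,5],[39,0],[40,3],[43,0],[44,2],[48,2],[48,4],[49,2],[53,2],[53,4],[54,2],[57,0]]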